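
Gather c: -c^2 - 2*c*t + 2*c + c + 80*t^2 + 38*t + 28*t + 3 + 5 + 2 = -c^2 + c*(3 - 2*t) + 80*t^2 + 66*t + 10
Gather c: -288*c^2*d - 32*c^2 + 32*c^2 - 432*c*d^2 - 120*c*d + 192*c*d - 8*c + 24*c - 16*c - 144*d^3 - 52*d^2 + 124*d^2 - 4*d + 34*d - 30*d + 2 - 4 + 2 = -288*c^2*d + c*(-432*d^2 + 72*d) - 144*d^3 + 72*d^2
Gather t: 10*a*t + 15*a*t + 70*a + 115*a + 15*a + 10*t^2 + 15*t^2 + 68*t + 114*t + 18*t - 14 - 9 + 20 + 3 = 200*a + 25*t^2 + t*(25*a + 200)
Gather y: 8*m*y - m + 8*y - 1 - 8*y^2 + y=-m - 8*y^2 + y*(8*m + 9) - 1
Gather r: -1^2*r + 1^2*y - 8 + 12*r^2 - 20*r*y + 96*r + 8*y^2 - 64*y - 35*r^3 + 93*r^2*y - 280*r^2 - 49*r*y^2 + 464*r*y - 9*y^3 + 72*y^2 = -35*r^3 + r^2*(93*y - 268) + r*(-49*y^2 + 444*y + 95) - 9*y^3 + 80*y^2 - 63*y - 8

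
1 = 1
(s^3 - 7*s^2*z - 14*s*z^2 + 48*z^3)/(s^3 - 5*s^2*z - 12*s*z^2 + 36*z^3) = (-s + 8*z)/(-s + 6*z)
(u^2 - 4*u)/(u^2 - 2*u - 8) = u/(u + 2)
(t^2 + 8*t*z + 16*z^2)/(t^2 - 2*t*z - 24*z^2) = (-t - 4*z)/(-t + 6*z)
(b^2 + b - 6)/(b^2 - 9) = (b - 2)/(b - 3)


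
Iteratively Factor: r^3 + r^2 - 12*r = (r - 3)*(r^2 + 4*r) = (r - 3)*(r + 4)*(r)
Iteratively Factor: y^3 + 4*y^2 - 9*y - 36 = (y - 3)*(y^2 + 7*y + 12) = (y - 3)*(y + 3)*(y + 4)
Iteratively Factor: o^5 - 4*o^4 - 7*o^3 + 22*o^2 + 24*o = (o - 3)*(o^4 - o^3 - 10*o^2 - 8*o) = o*(o - 3)*(o^3 - o^2 - 10*o - 8) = o*(o - 4)*(o - 3)*(o^2 + 3*o + 2) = o*(o - 4)*(o - 3)*(o + 1)*(o + 2)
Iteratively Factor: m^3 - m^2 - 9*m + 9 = (m - 1)*(m^2 - 9) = (m - 3)*(m - 1)*(m + 3)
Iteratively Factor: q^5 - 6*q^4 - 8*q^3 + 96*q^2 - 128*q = (q + 4)*(q^4 - 10*q^3 + 32*q^2 - 32*q) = (q - 4)*(q + 4)*(q^3 - 6*q^2 + 8*q) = (q - 4)*(q - 2)*(q + 4)*(q^2 - 4*q) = q*(q - 4)*(q - 2)*(q + 4)*(q - 4)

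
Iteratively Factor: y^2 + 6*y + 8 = (y + 4)*(y + 2)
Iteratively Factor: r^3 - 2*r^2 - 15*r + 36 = (r - 3)*(r^2 + r - 12) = (r - 3)*(r + 4)*(r - 3)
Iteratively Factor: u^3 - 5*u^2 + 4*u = (u)*(u^2 - 5*u + 4) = u*(u - 4)*(u - 1)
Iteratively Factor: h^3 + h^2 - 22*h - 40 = (h - 5)*(h^2 + 6*h + 8) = (h - 5)*(h + 4)*(h + 2)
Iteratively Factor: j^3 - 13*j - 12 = (j - 4)*(j^2 + 4*j + 3) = (j - 4)*(j + 1)*(j + 3)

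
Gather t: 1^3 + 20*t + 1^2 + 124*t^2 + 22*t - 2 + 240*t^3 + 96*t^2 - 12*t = 240*t^3 + 220*t^2 + 30*t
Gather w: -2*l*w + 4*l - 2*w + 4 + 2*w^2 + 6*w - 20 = 4*l + 2*w^2 + w*(4 - 2*l) - 16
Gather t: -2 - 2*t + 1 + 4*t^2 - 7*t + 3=4*t^2 - 9*t + 2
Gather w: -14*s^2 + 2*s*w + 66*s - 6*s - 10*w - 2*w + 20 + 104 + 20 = -14*s^2 + 60*s + w*(2*s - 12) + 144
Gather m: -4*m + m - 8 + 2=-3*m - 6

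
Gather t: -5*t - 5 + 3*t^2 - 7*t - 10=3*t^2 - 12*t - 15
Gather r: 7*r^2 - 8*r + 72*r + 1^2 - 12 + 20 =7*r^2 + 64*r + 9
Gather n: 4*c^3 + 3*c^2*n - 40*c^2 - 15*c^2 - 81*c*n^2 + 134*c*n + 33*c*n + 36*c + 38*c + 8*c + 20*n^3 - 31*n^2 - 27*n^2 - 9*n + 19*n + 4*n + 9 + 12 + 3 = 4*c^3 - 55*c^2 + 82*c + 20*n^3 + n^2*(-81*c - 58) + n*(3*c^2 + 167*c + 14) + 24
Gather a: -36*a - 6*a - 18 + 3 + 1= -42*a - 14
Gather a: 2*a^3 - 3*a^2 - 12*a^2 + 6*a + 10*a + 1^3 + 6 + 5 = 2*a^3 - 15*a^2 + 16*a + 12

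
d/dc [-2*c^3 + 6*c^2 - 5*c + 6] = -6*c^2 + 12*c - 5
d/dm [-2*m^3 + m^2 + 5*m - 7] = -6*m^2 + 2*m + 5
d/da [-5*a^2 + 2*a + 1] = 2 - 10*a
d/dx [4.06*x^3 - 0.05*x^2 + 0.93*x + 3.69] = 12.18*x^2 - 0.1*x + 0.93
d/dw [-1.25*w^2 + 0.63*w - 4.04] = 0.63 - 2.5*w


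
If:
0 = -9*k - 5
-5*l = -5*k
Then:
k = -5/9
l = -5/9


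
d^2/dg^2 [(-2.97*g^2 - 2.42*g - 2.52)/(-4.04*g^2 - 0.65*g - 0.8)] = (-5.6843418860808e-14*g^4 + 63.398104*g^3 + 189.188352*g^2 - 7.22352000000001*g - 12.87508)/(65.939264*g^6 + 31.82712*g^5 + 44.29254*g^4 + 12.879425*g^3 + 8.7708*g^2 + 1.248*g + 0.512)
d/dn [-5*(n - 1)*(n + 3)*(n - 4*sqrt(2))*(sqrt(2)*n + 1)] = -20*sqrt(2)*n^3 - 30*sqrt(2)*n^2 + 105*n^2 + 70*sqrt(2)*n + 140*n - 105 + 40*sqrt(2)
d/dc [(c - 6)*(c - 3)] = 2*c - 9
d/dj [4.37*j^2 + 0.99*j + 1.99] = 8.74*j + 0.99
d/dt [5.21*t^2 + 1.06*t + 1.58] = 10.42*t + 1.06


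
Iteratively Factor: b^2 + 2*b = (b + 2)*(b)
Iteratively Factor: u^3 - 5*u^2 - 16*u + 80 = (u - 5)*(u^2 - 16) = (u - 5)*(u + 4)*(u - 4)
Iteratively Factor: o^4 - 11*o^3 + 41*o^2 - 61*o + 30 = (o - 3)*(o^3 - 8*o^2 + 17*o - 10) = (o - 5)*(o - 3)*(o^2 - 3*o + 2) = (o - 5)*(o - 3)*(o - 1)*(o - 2)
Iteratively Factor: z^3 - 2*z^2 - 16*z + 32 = (z + 4)*(z^2 - 6*z + 8) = (z - 2)*(z + 4)*(z - 4)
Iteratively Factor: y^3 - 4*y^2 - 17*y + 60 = (y + 4)*(y^2 - 8*y + 15) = (y - 3)*(y + 4)*(y - 5)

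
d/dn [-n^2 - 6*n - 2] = -2*n - 6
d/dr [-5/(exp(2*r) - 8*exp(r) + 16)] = 10*(exp(r) - 4)*exp(r)/(exp(2*r) - 8*exp(r) + 16)^2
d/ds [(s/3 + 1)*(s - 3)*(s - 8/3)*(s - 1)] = 4*s^3/3 - 11*s^2/3 - 38*s/9 + 11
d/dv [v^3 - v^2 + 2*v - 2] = 3*v^2 - 2*v + 2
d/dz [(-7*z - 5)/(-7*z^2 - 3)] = 7*(-7*z^2 - 10*z + 3)/(49*z^4 + 42*z^2 + 9)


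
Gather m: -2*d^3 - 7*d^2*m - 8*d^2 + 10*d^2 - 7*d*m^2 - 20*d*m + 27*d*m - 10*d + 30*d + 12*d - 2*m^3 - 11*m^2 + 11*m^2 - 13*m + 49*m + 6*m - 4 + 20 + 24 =-2*d^3 + 2*d^2 - 7*d*m^2 + 32*d - 2*m^3 + m*(-7*d^2 + 7*d + 42) + 40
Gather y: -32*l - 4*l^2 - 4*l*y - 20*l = -4*l^2 - 4*l*y - 52*l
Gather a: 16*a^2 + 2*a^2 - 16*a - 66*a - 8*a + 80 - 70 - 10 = 18*a^2 - 90*a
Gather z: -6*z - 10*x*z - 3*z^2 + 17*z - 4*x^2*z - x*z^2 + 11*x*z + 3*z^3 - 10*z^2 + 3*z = 3*z^3 + z^2*(-x - 13) + z*(-4*x^2 + x + 14)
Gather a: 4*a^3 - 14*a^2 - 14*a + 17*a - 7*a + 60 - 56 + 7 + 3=4*a^3 - 14*a^2 - 4*a + 14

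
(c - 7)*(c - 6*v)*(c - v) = c^3 - 7*c^2*v - 7*c^2 + 6*c*v^2 + 49*c*v - 42*v^2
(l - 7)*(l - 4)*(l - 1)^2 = l^4 - 13*l^3 + 51*l^2 - 67*l + 28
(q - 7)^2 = q^2 - 14*q + 49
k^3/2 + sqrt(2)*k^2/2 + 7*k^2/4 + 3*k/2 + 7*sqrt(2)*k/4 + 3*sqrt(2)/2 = (k/2 + 1)*(k + 3/2)*(k + sqrt(2))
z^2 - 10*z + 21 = (z - 7)*(z - 3)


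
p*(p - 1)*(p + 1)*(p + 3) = p^4 + 3*p^3 - p^2 - 3*p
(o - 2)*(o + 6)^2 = o^3 + 10*o^2 + 12*o - 72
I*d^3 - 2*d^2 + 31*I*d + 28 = (d - 4*I)*(d + 7*I)*(I*d + 1)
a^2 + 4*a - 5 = (a - 1)*(a + 5)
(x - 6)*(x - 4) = x^2 - 10*x + 24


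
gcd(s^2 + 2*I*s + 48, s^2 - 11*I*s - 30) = s - 6*I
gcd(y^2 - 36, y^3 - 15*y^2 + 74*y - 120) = y - 6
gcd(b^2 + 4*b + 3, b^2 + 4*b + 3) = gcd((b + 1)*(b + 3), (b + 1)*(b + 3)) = b^2 + 4*b + 3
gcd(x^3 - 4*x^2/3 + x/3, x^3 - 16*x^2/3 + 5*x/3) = x^2 - x/3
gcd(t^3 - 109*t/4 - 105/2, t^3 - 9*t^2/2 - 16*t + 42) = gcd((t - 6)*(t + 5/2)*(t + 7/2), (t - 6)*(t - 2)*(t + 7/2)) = t^2 - 5*t/2 - 21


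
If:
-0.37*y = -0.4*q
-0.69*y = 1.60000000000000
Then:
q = -2.14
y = -2.32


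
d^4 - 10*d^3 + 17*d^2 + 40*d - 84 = (d - 7)*(d - 3)*(d - 2)*(d + 2)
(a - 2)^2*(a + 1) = a^3 - 3*a^2 + 4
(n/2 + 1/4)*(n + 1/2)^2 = n^3/2 + 3*n^2/4 + 3*n/8 + 1/16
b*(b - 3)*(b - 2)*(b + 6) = b^4 + b^3 - 24*b^2 + 36*b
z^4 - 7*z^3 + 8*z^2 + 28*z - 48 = (z - 4)*(z - 3)*(z - 2)*(z + 2)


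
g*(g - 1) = g^2 - g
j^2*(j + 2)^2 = j^4 + 4*j^3 + 4*j^2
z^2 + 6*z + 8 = (z + 2)*(z + 4)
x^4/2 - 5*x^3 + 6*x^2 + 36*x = x*(x/2 + 1)*(x - 6)^2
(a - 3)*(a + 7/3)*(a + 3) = a^3 + 7*a^2/3 - 9*a - 21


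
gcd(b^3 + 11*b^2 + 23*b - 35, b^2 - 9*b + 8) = b - 1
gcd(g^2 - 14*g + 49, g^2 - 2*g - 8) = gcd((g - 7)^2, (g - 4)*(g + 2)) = 1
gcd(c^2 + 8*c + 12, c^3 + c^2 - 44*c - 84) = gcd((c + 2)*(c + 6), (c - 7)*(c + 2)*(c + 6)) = c^2 + 8*c + 12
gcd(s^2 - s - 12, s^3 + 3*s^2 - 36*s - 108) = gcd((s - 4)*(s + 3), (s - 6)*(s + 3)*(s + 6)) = s + 3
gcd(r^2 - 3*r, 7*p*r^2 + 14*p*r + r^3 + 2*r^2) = r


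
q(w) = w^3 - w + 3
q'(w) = 3*w^2 - 1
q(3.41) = 39.24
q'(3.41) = 33.88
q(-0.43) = 3.35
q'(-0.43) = -0.45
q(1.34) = 4.07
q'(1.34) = 4.39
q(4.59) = 95.11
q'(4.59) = 62.20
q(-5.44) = -152.55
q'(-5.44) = 87.78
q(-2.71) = -14.19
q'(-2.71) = 21.03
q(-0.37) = 3.32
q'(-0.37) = -0.59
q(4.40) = 83.78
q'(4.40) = 57.08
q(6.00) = 213.00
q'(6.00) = 107.00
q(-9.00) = -717.00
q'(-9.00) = 242.00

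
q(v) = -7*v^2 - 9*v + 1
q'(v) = -14*v - 9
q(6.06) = -310.61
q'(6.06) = -93.84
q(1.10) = -17.37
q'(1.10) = -24.40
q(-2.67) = -24.87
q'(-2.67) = 28.38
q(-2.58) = -22.37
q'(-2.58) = 27.12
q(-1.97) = -8.44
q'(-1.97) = 18.58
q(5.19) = -234.26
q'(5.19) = -81.66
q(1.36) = -24.19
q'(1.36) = -28.04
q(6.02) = -306.86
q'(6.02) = -93.28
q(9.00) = -647.00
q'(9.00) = -135.00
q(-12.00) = -899.00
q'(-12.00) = 159.00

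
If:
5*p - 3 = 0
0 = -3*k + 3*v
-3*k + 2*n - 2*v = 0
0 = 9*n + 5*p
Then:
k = -2/15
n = -1/3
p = 3/5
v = -2/15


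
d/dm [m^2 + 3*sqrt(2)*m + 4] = 2*m + 3*sqrt(2)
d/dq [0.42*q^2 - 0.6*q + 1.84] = 0.84*q - 0.6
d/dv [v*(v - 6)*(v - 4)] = 3*v^2 - 20*v + 24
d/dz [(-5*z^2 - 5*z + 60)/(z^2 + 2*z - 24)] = 5*z*(24 - z)/(z^4 + 4*z^3 - 44*z^2 - 96*z + 576)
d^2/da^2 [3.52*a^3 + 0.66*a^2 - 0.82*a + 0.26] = 21.12*a + 1.32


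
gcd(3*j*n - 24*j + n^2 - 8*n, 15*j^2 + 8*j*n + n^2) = 3*j + n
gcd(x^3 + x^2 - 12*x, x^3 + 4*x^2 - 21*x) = x^2 - 3*x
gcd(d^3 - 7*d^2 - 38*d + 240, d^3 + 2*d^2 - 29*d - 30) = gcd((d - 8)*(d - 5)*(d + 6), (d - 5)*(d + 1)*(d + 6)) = d^2 + d - 30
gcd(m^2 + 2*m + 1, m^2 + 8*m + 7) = m + 1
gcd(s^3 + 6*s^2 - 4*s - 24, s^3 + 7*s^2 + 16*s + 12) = s + 2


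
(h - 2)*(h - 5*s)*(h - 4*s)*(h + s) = h^4 - 8*h^3*s - 2*h^3 + 11*h^2*s^2 + 16*h^2*s + 20*h*s^3 - 22*h*s^2 - 40*s^3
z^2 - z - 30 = (z - 6)*(z + 5)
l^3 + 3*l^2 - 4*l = l*(l - 1)*(l + 4)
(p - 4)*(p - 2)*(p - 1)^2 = p^4 - 8*p^3 + 21*p^2 - 22*p + 8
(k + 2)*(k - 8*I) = k^2 + 2*k - 8*I*k - 16*I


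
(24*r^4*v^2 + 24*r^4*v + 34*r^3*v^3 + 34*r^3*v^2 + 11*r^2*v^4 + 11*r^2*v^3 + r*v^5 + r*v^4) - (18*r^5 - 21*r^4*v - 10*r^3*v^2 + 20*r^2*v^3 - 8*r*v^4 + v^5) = -18*r^5 + 24*r^4*v^2 + 45*r^4*v + 34*r^3*v^3 + 44*r^3*v^2 + 11*r^2*v^4 - 9*r^2*v^3 + r*v^5 + 9*r*v^4 - v^5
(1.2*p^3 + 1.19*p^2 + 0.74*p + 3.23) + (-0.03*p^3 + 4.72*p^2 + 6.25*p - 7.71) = 1.17*p^3 + 5.91*p^2 + 6.99*p - 4.48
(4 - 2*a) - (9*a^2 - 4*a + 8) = -9*a^2 + 2*a - 4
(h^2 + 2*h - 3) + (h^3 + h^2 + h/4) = h^3 + 2*h^2 + 9*h/4 - 3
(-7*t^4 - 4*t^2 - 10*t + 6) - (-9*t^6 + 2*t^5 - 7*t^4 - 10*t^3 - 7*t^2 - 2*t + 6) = 9*t^6 - 2*t^5 + 10*t^3 + 3*t^2 - 8*t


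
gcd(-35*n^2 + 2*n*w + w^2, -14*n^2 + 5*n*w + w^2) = 7*n + w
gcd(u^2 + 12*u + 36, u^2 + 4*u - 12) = u + 6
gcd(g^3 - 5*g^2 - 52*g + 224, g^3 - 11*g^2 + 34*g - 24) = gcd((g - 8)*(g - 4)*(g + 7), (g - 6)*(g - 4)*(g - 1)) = g - 4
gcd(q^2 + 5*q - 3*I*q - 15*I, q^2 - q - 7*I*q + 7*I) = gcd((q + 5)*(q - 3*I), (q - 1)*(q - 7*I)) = 1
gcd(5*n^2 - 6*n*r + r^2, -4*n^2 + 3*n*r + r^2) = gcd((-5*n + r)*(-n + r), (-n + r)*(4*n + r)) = -n + r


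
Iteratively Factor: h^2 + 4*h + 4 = (h + 2)*(h + 2)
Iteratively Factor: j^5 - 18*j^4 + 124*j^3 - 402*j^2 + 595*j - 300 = (j - 5)*(j^4 - 13*j^3 + 59*j^2 - 107*j + 60) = (j - 5)*(j - 1)*(j^3 - 12*j^2 + 47*j - 60) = (j - 5)*(j - 4)*(j - 1)*(j^2 - 8*j + 15) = (j - 5)*(j - 4)*(j - 3)*(j - 1)*(j - 5)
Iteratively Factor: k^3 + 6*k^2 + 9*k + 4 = (k + 4)*(k^2 + 2*k + 1) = (k + 1)*(k + 4)*(k + 1)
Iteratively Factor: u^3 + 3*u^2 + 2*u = (u)*(u^2 + 3*u + 2) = u*(u + 2)*(u + 1)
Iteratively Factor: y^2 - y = (y - 1)*(y)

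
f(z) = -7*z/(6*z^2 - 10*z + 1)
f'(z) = -7*z*(10 - 12*z)/(6*z^2 - 10*z + 1)^2 - 7/(6*z^2 - 10*z + 1)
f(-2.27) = 0.29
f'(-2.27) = 0.07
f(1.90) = -3.63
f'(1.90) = 10.80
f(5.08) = -0.34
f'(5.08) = 0.10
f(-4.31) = 0.19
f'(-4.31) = 0.03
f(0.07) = -1.49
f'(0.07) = -62.62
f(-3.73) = 0.21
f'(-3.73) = 0.04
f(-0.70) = 0.45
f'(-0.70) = 0.11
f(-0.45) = 0.47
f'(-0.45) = 0.03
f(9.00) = -0.16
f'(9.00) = 0.02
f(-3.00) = 0.25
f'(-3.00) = 0.05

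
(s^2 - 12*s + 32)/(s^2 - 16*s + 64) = (s - 4)/(s - 8)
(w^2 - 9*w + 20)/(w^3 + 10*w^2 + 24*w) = (w^2 - 9*w + 20)/(w*(w^2 + 10*w + 24))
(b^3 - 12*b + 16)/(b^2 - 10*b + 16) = (b^2 + 2*b - 8)/(b - 8)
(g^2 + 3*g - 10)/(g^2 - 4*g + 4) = (g + 5)/(g - 2)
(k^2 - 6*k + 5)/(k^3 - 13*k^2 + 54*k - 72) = (k^2 - 6*k + 5)/(k^3 - 13*k^2 + 54*k - 72)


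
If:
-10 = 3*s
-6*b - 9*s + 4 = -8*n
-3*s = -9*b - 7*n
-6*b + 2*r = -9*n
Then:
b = 79/57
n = -61/19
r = 707/38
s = -10/3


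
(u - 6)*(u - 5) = u^2 - 11*u + 30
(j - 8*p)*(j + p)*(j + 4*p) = j^3 - 3*j^2*p - 36*j*p^2 - 32*p^3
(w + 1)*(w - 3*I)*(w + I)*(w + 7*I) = w^4 + w^3 + 5*I*w^3 + 17*w^2 + 5*I*w^2 + 17*w + 21*I*w + 21*I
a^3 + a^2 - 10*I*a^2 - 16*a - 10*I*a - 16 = (a + 1)*(a - 8*I)*(a - 2*I)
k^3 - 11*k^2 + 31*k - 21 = (k - 7)*(k - 3)*(k - 1)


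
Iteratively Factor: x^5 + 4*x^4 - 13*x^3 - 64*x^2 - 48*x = (x)*(x^4 + 4*x^3 - 13*x^2 - 64*x - 48) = x*(x + 1)*(x^3 + 3*x^2 - 16*x - 48) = x*(x + 1)*(x + 4)*(x^2 - x - 12) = x*(x - 4)*(x + 1)*(x + 4)*(x + 3)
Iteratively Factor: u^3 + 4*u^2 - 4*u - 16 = (u + 4)*(u^2 - 4) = (u + 2)*(u + 4)*(u - 2)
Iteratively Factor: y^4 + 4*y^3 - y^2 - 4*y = (y)*(y^3 + 4*y^2 - y - 4) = y*(y + 4)*(y^2 - 1) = y*(y - 1)*(y + 4)*(y + 1)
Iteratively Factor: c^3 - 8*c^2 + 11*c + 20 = (c - 4)*(c^2 - 4*c - 5) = (c - 4)*(c + 1)*(c - 5)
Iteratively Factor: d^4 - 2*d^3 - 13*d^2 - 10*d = (d)*(d^3 - 2*d^2 - 13*d - 10) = d*(d + 2)*(d^2 - 4*d - 5) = d*(d + 1)*(d + 2)*(d - 5)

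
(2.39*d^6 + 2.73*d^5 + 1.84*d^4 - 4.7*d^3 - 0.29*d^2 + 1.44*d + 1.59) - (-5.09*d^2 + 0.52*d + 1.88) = 2.39*d^6 + 2.73*d^5 + 1.84*d^4 - 4.7*d^3 + 4.8*d^2 + 0.92*d - 0.29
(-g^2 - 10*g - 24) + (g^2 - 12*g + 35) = 11 - 22*g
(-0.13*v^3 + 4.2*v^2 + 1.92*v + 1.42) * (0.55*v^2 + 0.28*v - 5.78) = -0.0715*v^5 + 2.2736*v^4 + 2.9834*v^3 - 22.9574*v^2 - 10.7*v - 8.2076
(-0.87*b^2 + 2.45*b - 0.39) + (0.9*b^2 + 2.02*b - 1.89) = 0.03*b^2 + 4.47*b - 2.28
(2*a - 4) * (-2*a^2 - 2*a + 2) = -4*a^3 + 4*a^2 + 12*a - 8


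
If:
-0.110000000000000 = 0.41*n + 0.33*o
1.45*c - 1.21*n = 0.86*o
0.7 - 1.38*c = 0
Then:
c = 0.51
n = 7.22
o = -9.31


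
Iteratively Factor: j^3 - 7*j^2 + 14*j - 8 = (j - 1)*(j^2 - 6*j + 8) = (j - 2)*(j - 1)*(j - 4)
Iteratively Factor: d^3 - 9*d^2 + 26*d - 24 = (d - 2)*(d^2 - 7*d + 12) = (d - 4)*(d - 2)*(d - 3)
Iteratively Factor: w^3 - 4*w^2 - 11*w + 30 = (w - 2)*(w^2 - 2*w - 15) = (w - 2)*(w + 3)*(w - 5)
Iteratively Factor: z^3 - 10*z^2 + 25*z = (z - 5)*(z^2 - 5*z) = z*(z - 5)*(z - 5)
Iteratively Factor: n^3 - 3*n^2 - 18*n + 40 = (n + 4)*(n^2 - 7*n + 10) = (n - 2)*(n + 4)*(n - 5)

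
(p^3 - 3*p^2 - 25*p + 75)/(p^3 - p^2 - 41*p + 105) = (p + 5)/(p + 7)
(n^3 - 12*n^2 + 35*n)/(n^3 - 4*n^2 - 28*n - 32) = n*(-n^2 + 12*n - 35)/(-n^3 + 4*n^2 + 28*n + 32)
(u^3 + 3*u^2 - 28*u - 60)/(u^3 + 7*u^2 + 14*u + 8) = (u^2 + u - 30)/(u^2 + 5*u + 4)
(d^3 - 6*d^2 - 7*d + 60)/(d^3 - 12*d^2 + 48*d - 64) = (d^2 - 2*d - 15)/(d^2 - 8*d + 16)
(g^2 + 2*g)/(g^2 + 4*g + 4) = g/(g + 2)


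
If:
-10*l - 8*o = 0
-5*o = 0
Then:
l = 0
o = 0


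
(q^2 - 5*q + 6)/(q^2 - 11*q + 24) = (q - 2)/(q - 8)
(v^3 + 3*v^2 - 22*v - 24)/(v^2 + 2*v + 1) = (v^2 + 2*v - 24)/(v + 1)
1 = 1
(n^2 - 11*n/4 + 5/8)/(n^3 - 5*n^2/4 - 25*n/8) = (4*n - 1)/(n*(4*n + 5))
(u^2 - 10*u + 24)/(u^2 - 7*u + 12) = (u - 6)/(u - 3)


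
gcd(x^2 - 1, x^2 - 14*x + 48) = 1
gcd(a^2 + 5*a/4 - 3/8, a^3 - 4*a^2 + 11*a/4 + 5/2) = 1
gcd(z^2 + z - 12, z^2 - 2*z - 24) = z + 4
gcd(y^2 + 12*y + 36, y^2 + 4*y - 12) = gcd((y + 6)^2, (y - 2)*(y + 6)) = y + 6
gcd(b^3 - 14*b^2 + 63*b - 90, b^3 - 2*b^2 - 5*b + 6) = b - 3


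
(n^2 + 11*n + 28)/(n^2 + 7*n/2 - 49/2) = 2*(n + 4)/(2*n - 7)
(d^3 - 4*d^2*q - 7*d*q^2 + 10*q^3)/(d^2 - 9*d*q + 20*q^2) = (-d^2 - d*q + 2*q^2)/(-d + 4*q)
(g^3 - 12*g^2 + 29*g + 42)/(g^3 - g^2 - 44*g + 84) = (g^2 - 6*g - 7)/(g^2 + 5*g - 14)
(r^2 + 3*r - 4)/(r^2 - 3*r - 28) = (r - 1)/(r - 7)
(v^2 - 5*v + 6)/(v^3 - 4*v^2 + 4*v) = (v - 3)/(v*(v - 2))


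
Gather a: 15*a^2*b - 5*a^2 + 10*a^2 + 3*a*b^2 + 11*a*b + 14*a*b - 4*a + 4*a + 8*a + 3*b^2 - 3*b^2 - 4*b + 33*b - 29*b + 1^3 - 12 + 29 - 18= a^2*(15*b + 5) + a*(3*b^2 + 25*b + 8)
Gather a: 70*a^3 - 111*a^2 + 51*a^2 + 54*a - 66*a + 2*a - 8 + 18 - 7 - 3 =70*a^3 - 60*a^2 - 10*a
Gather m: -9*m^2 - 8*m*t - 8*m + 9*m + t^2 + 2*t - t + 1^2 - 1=-9*m^2 + m*(1 - 8*t) + t^2 + t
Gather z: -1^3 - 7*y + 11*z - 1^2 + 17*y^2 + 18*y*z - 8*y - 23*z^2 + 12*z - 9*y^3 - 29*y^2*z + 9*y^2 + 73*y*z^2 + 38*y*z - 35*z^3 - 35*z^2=-9*y^3 + 26*y^2 - 15*y - 35*z^3 + z^2*(73*y - 58) + z*(-29*y^2 + 56*y + 23) - 2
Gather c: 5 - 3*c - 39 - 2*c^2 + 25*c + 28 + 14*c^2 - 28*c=12*c^2 - 6*c - 6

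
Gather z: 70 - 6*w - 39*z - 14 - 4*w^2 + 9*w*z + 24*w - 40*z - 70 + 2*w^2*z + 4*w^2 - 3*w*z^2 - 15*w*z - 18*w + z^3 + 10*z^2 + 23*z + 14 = z^3 + z^2*(10 - 3*w) + z*(2*w^2 - 6*w - 56)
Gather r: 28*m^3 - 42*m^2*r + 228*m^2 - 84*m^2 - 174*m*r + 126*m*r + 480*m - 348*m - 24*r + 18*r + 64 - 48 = 28*m^3 + 144*m^2 + 132*m + r*(-42*m^2 - 48*m - 6) + 16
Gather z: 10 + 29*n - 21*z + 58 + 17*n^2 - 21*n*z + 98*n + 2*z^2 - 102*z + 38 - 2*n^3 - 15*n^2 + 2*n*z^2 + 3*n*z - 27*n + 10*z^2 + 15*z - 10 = -2*n^3 + 2*n^2 + 100*n + z^2*(2*n + 12) + z*(-18*n - 108) + 96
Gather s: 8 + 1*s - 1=s + 7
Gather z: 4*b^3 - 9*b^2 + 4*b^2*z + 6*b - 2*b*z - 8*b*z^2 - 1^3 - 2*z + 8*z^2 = 4*b^3 - 9*b^2 + 6*b + z^2*(8 - 8*b) + z*(4*b^2 - 2*b - 2) - 1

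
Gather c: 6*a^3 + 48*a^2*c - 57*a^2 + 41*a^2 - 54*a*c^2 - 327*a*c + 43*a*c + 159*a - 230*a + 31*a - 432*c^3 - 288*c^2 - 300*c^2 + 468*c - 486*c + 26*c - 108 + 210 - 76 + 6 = 6*a^3 - 16*a^2 - 40*a - 432*c^3 + c^2*(-54*a - 588) + c*(48*a^2 - 284*a + 8) + 32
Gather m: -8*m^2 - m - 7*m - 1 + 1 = -8*m^2 - 8*m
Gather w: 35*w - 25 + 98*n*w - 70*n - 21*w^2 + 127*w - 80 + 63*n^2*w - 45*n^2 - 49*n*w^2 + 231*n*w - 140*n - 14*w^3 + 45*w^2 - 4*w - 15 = -45*n^2 - 210*n - 14*w^3 + w^2*(24 - 49*n) + w*(63*n^2 + 329*n + 158) - 120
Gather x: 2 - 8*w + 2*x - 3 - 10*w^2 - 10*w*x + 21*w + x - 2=-10*w^2 + 13*w + x*(3 - 10*w) - 3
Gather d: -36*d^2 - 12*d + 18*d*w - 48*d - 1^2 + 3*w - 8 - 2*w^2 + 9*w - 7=-36*d^2 + d*(18*w - 60) - 2*w^2 + 12*w - 16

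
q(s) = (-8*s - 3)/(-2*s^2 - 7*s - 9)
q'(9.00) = -0.02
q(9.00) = 0.32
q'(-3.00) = -1.58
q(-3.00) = -3.50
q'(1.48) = -0.00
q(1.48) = 0.63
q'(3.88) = -0.05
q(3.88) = 0.51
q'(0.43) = 0.28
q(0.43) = 0.52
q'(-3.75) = -1.09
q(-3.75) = -2.48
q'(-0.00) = 0.63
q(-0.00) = 0.33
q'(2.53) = -0.05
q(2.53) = 0.59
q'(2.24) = -0.05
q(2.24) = 0.60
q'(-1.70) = 3.03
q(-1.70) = -3.68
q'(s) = (-8*s - 3)*(4*s + 7)/(-2*s^2 - 7*s - 9)^2 - 8/(-2*s^2 - 7*s - 9) = (-16*s^2 - 12*s + 51)/(4*s^4 + 28*s^3 + 85*s^2 + 126*s + 81)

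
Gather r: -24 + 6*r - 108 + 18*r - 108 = 24*r - 240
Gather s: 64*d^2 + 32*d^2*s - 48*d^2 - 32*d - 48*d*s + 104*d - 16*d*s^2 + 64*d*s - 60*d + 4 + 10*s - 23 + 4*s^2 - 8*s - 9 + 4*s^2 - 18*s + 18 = 16*d^2 + 12*d + s^2*(8 - 16*d) + s*(32*d^2 + 16*d - 16) - 10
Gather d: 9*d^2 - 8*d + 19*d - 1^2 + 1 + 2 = 9*d^2 + 11*d + 2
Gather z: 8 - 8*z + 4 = 12 - 8*z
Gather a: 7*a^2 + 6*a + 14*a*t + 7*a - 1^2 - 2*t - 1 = 7*a^2 + a*(14*t + 13) - 2*t - 2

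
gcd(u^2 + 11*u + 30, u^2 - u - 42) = u + 6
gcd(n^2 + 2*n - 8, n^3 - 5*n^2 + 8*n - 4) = n - 2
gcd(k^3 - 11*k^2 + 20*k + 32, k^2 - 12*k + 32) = k^2 - 12*k + 32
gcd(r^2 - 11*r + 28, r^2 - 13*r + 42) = r - 7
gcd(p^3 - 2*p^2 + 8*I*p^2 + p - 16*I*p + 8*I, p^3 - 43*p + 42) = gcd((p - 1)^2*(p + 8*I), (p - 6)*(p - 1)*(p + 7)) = p - 1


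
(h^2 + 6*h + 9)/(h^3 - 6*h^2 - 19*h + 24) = (h + 3)/(h^2 - 9*h + 8)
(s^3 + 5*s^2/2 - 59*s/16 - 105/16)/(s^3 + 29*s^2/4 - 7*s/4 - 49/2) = (4*s^2 + 17*s + 15)/(4*(s^2 + 9*s + 14))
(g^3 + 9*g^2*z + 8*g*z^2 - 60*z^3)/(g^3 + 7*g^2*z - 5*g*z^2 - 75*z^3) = (-g^2 - 4*g*z + 12*z^2)/(-g^2 - 2*g*z + 15*z^2)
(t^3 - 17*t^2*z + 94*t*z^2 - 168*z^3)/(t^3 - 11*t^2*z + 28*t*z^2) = (t - 6*z)/t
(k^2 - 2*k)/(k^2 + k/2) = 2*(k - 2)/(2*k + 1)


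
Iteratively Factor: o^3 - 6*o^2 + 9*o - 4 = (o - 4)*(o^2 - 2*o + 1) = (o - 4)*(o - 1)*(o - 1)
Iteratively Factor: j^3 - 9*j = (j)*(j^2 - 9) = j*(j + 3)*(j - 3)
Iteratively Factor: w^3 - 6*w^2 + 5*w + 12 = (w - 4)*(w^2 - 2*w - 3) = (w - 4)*(w - 3)*(w + 1)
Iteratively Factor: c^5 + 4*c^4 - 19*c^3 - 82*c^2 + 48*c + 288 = (c + 3)*(c^4 + c^3 - 22*c^2 - 16*c + 96) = (c + 3)^2*(c^3 - 2*c^2 - 16*c + 32) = (c - 4)*(c + 3)^2*(c^2 + 2*c - 8) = (c - 4)*(c + 3)^2*(c + 4)*(c - 2)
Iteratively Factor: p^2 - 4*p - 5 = (p + 1)*(p - 5)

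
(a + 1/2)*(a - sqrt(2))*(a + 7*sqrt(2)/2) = a^3 + a^2/2 + 5*sqrt(2)*a^2/2 - 7*a + 5*sqrt(2)*a/4 - 7/2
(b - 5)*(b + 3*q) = b^2 + 3*b*q - 5*b - 15*q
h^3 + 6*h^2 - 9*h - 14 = (h - 2)*(h + 1)*(h + 7)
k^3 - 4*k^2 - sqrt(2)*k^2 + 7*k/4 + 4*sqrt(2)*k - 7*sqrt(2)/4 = (k - 7/2)*(k - 1/2)*(k - sqrt(2))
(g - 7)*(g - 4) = g^2 - 11*g + 28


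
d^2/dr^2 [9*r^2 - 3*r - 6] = 18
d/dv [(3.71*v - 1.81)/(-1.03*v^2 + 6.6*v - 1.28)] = (3.8213*v^2 - 3.7286*v + 7.1972)/(1.0609*v^4 - 13.596*v^3 + 46.1968*v^2 - 16.896*v + 1.6384)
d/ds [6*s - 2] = 6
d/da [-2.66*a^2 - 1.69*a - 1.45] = -5.32*a - 1.69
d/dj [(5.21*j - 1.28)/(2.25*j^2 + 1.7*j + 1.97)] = (-11.7225*j^2 + 5.76*j + 12.4397)/(5.0625*j^4 + 7.65*j^3 + 11.755*j^2 + 6.698*j + 3.8809)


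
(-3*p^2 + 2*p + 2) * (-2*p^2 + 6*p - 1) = 6*p^4 - 22*p^3 + 11*p^2 + 10*p - 2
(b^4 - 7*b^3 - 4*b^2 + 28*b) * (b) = b^5 - 7*b^4 - 4*b^3 + 28*b^2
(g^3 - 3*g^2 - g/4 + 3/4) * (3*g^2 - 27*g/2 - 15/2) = 3*g^5 - 45*g^4/2 + 129*g^3/4 + 225*g^2/8 - 33*g/4 - 45/8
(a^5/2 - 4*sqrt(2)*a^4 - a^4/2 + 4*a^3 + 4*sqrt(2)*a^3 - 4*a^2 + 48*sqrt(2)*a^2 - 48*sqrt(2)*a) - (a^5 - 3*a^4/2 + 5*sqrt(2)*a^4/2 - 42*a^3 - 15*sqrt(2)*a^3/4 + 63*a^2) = -a^5/2 - 13*sqrt(2)*a^4/2 + a^4 + 31*sqrt(2)*a^3/4 + 46*a^3 - 67*a^2 + 48*sqrt(2)*a^2 - 48*sqrt(2)*a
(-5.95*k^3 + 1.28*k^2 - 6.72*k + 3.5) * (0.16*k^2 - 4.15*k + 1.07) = -0.952*k^5 + 24.8973*k^4 - 12.7537*k^3 + 29.8176*k^2 - 21.7154*k + 3.745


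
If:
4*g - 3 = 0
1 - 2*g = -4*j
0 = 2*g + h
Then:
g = 3/4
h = -3/2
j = 1/8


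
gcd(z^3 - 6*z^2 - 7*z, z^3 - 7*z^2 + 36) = 1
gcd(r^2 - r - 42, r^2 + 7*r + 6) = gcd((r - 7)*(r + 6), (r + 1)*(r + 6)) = r + 6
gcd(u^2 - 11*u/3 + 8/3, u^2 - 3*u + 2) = u - 1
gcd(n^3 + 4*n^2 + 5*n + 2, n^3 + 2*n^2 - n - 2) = n^2 + 3*n + 2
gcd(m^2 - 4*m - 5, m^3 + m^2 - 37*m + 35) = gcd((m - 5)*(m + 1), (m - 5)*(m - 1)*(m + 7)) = m - 5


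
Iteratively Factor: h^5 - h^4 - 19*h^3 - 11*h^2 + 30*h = (h - 5)*(h^4 + 4*h^3 + h^2 - 6*h) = (h - 5)*(h - 1)*(h^3 + 5*h^2 + 6*h) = (h - 5)*(h - 1)*(h + 2)*(h^2 + 3*h) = (h - 5)*(h - 1)*(h + 2)*(h + 3)*(h)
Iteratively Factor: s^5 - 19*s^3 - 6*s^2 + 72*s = (s + 3)*(s^4 - 3*s^3 - 10*s^2 + 24*s) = (s - 2)*(s + 3)*(s^3 - s^2 - 12*s) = (s - 4)*(s - 2)*(s + 3)*(s^2 + 3*s) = (s - 4)*(s - 2)*(s + 3)^2*(s)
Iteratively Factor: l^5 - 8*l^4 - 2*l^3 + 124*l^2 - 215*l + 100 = (l - 1)*(l^4 - 7*l^3 - 9*l^2 + 115*l - 100) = (l - 1)*(l + 4)*(l^3 - 11*l^2 + 35*l - 25) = (l - 5)*(l - 1)*(l + 4)*(l^2 - 6*l + 5) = (l - 5)^2*(l - 1)*(l + 4)*(l - 1)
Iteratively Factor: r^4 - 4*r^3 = (r - 4)*(r^3) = r*(r - 4)*(r^2) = r^2*(r - 4)*(r)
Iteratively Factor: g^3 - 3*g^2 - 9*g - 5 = (g - 5)*(g^2 + 2*g + 1) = (g - 5)*(g + 1)*(g + 1)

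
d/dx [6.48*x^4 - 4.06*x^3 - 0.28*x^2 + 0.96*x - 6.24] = 25.92*x^3 - 12.18*x^2 - 0.56*x + 0.96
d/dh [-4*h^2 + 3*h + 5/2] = 3 - 8*h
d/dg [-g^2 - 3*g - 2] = -2*g - 3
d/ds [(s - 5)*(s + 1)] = 2*s - 4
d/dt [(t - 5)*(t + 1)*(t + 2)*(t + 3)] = 4*t^3 + 3*t^2 - 38*t - 49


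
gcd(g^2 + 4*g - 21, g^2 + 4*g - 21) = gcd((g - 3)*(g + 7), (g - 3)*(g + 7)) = g^2 + 4*g - 21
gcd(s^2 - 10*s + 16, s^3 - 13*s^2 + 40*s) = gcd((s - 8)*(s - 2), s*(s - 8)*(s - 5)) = s - 8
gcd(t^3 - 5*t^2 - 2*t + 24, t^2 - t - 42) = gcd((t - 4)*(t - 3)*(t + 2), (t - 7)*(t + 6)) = 1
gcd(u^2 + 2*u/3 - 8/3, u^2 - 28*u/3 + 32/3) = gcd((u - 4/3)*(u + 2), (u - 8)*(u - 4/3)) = u - 4/3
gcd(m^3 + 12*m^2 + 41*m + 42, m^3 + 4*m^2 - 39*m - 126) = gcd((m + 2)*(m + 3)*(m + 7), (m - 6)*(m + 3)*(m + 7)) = m^2 + 10*m + 21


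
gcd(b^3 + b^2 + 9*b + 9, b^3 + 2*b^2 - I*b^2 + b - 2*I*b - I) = b + 1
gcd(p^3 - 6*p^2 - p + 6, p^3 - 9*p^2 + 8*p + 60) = p - 6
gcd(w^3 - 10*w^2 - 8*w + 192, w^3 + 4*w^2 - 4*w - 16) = w + 4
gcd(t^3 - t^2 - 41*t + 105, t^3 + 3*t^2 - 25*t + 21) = t^2 + 4*t - 21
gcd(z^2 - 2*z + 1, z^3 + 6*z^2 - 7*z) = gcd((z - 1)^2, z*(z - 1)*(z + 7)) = z - 1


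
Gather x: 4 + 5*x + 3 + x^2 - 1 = x^2 + 5*x + 6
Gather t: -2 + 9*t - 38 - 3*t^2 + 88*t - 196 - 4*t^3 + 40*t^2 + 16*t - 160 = -4*t^3 + 37*t^2 + 113*t - 396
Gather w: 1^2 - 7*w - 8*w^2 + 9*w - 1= -8*w^2 + 2*w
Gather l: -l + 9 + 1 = 10 - l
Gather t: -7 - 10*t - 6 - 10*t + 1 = -20*t - 12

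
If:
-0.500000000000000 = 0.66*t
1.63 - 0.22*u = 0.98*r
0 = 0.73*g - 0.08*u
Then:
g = 0.10958904109589*u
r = 1.66326530612245 - 0.224489795918367*u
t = -0.76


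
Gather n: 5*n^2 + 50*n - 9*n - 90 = 5*n^2 + 41*n - 90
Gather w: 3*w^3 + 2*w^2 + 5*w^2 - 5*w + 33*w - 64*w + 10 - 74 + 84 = 3*w^3 + 7*w^2 - 36*w + 20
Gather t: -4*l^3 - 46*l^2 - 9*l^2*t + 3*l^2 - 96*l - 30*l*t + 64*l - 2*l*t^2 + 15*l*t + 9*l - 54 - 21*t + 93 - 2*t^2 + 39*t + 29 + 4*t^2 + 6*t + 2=-4*l^3 - 43*l^2 - 23*l + t^2*(2 - 2*l) + t*(-9*l^2 - 15*l + 24) + 70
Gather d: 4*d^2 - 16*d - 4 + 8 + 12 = 4*d^2 - 16*d + 16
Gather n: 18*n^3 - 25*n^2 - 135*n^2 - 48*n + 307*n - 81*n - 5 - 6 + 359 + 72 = 18*n^3 - 160*n^2 + 178*n + 420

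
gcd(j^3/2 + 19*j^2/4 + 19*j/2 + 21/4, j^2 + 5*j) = 1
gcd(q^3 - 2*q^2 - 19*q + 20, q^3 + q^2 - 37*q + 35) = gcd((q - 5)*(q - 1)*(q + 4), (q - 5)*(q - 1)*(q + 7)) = q^2 - 6*q + 5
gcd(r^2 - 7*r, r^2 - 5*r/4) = r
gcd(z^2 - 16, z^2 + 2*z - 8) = z + 4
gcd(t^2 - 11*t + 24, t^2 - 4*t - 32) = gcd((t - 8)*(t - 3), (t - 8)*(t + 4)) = t - 8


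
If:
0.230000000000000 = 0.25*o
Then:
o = 0.92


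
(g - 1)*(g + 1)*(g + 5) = g^3 + 5*g^2 - g - 5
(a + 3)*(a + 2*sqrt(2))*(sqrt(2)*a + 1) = sqrt(2)*a^3 + 3*sqrt(2)*a^2 + 5*a^2 + 2*sqrt(2)*a + 15*a + 6*sqrt(2)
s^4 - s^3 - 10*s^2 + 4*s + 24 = (s - 3)*(s - 2)*(s + 2)^2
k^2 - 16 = (k - 4)*(k + 4)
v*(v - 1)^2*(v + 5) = v^4 + 3*v^3 - 9*v^2 + 5*v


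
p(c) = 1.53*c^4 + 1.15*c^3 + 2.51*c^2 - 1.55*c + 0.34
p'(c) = 6.12*c^3 + 3.45*c^2 + 5.02*c - 1.55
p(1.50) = 15.29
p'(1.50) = 34.40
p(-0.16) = 0.65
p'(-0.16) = -2.29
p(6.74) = 3613.44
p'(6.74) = 2062.84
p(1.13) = 5.95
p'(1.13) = 17.36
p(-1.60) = 14.56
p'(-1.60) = -25.82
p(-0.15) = 0.63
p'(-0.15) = -2.25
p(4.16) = 578.33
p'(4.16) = 519.62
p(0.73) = 1.43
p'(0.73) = 6.33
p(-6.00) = 1834.48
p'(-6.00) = -1229.39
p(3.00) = 173.26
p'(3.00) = 209.80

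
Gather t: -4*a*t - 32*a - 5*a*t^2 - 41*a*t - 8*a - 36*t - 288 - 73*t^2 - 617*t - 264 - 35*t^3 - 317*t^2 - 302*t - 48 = -40*a - 35*t^3 + t^2*(-5*a - 390) + t*(-45*a - 955) - 600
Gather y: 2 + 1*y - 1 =y + 1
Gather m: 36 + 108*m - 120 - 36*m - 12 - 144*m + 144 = 48 - 72*m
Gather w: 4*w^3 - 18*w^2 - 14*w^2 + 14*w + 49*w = 4*w^3 - 32*w^2 + 63*w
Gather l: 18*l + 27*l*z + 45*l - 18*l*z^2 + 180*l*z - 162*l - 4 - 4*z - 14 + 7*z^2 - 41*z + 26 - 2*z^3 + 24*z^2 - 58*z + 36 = l*(-18*z^2 + 207*z - 99) - 2*z^3 + 31*z^2 - 103*z + 44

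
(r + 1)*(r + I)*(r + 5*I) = r^3 + r^2 + 6*I*r^2 - 5*r + 6*I*r - 5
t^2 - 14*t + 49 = (t - 7)^2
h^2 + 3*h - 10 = (h - 2)*(h + 5)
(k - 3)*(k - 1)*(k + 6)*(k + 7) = k^4 + 9*k^3 - 7*k^2 - 129*k + 126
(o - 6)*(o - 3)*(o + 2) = o^3 - 7*o^2 + 36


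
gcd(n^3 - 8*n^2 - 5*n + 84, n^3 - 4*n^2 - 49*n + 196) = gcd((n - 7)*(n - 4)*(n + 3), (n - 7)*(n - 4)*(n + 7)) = n^2 - 11*n + 28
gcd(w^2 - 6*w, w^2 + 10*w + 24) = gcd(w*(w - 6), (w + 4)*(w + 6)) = 1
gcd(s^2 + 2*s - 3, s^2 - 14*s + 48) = 1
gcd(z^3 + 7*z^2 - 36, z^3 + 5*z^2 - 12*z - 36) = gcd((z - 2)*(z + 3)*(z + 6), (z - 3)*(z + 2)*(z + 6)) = z + 6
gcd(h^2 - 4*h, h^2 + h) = h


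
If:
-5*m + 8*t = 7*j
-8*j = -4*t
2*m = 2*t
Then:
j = 0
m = 0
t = 0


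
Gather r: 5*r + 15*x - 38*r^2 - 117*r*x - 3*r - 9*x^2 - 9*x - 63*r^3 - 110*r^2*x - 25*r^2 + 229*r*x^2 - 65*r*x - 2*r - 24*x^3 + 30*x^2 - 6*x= -63*r^3 + r^2*(-110*x - 63) + r*(229*x^2 - 182*x) - 24*x^3 + 21*x^2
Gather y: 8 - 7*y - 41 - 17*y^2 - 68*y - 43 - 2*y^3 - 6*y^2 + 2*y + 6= -2*y^3 - 23*y^2 - 73*y - 70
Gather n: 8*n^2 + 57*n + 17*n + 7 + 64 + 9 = 8*n^2 + 74*n + 80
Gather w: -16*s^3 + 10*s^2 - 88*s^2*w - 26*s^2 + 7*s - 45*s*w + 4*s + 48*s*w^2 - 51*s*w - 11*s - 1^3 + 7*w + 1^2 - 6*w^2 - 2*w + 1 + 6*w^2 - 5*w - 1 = -16*s^3 - 16*s^2 + 48*s*w^2 + w*(-88*s^2 - 96*s)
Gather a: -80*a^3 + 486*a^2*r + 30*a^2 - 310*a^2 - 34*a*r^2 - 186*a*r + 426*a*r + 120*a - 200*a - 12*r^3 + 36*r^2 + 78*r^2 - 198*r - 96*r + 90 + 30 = -80*a^3 + a^2*(486*r - 280) + a*(-34*r^2 + 240*r - 80) - 12*r^3 + 114*r^2 - 294*r + 120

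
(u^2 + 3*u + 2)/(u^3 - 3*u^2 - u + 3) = (u + 2)/(u^2 - 4*u + 3)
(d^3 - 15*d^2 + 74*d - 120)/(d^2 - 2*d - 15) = (d^2 - 10*d + 24)/(d + 3)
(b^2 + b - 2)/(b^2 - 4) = (b - 1)/(b - 2)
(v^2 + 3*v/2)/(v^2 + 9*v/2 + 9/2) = v/(v + 3)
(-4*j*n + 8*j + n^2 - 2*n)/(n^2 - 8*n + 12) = (-4*j + n)/(n - 6)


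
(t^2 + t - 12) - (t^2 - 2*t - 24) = 3*t + 12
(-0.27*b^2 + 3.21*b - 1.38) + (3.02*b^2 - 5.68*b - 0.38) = 2.75*b^2 - 2.47*b - 1.76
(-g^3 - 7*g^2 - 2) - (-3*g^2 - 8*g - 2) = -g^3 - 4*g^2 + 8*g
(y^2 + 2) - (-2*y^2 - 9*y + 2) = 3*y^2 + 9*y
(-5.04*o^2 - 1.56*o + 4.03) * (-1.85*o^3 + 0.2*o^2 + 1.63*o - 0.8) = 9.324*o^5 + 1.878*o^4 - 15.9827*o^3 + 2.2952*o^2 + 7.8169*o - 3.224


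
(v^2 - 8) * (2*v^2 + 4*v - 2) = 2*v^4 + 4*v^3 - 18*v^2 - 32*v + 16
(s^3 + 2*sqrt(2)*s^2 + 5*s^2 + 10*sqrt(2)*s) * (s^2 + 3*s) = s^5 + 2*sqrt(2)*s^4 + 8*s^4 + 15*s^3 + 16*sqrt(2)*s^3 + 30*sqrt(2)*s^2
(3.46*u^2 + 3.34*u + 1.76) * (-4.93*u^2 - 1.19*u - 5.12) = -17.0578*u^4 - 20.5836*u^3 - 30.3666*u^2 - 19.1952*u - 9.0112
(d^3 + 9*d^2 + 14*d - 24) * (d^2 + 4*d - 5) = d^5 + 13*d^4 + 45*d^3 - 13*d^2 - 166*d + 120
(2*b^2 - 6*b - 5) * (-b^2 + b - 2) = -2*b^4 + 8*b^3 - 5*b^2 + 7*b + 10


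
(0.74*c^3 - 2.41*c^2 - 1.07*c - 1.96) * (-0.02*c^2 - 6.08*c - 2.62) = -0.0148*c^5 - 4.451*c^4 + 12.7354*c^3 + 12.859*c^2 + 14.7202*c + 5.1352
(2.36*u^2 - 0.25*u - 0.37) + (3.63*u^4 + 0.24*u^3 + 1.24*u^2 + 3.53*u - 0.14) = 3.63*u^4 + 0.24*u^3 + 3.6*u^2 + 3.28*u - 0.51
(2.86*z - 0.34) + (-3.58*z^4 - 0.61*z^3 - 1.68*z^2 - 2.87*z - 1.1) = -3.58*z^4 - 0.61*z^3 - 1.68*z^2 - 0.0100000000000002*z - 1.44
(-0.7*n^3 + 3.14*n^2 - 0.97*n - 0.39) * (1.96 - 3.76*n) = 2.632*n^4 - 13.1784*n^3 + 9.8016*n^2 - 0.4348*n - 0.7644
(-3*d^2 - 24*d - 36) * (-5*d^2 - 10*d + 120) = 15*d^4 + 150*d^3 + 60*d^2 - 2520*d - 4320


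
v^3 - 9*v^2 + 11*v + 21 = (v - 7)*(v - 3)*(v + 1)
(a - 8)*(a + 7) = a^2 - a - 56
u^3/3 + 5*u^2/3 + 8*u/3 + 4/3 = (u/3 + 1/3)*(u + 2)^2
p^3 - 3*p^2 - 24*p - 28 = (p - 7)*(p + 2)^2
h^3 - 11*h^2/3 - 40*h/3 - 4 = (h - 6)*(h + 1/3)*(h + 2)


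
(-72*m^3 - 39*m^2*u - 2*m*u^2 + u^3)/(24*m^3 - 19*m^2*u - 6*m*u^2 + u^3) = (3*m + u)/(-m + u)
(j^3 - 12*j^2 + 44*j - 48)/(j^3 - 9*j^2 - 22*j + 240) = (j^2 - 6*j + 8)/(j^2 - 3*j - 40)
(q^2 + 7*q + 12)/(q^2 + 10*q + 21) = (q + 4)/(q + 7)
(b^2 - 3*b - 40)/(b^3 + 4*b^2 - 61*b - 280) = 1/(b + 7)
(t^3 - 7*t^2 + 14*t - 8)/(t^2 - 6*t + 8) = t - 1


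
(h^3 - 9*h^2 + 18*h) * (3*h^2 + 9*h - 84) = 3*h^5 - 18*h^4 - 111*h^3 + 918*h^2 - 1512*h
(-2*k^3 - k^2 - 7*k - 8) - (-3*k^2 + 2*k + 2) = -2*k^3 + 2*k^2 - 9*k - 10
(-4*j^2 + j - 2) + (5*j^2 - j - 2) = j^2 - 4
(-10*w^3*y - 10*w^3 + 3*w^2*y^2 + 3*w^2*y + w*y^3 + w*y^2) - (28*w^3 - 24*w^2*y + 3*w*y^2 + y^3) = -10*w^3*y - 38*w^3 + 3*w^2*y^2 + 27*w^2*y + w*y^3 - 2*w*y^2 - y^3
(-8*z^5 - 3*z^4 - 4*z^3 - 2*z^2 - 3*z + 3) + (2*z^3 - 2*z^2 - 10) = -8*z^5 - 3*z^4 - 2*z^3 - 4*z^2 - 3*z - 7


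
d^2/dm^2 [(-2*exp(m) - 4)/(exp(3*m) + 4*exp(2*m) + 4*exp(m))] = 4*(-2*exp(2*m) - 3*exp(m) - 2)*exp(-m)/(exp(3*m) + 6*exp(2*m) + 12*exp(m) + 8)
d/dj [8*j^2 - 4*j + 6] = 16*j - 4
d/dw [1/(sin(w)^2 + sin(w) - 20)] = -(2*sin(w) + 1)*cos(w)/(sin(w)^2 + sin(w) - 20)^2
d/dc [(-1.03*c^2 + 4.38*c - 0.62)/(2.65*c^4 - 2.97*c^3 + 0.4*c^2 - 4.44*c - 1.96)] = (5.459*c^5 - 37.8801*c^4 + 32.5892*c^3 - 2.703*c^2 + 4.5336*c - 11.3376)/(7.0225*c^8 - 15.741*c^7 + 10.9409*c^6 - 25.908*c^5 + 16.1456*c^4 + 8.0904*c^3 + 18.1456*c^2 + 17.4048*c + 3.8416)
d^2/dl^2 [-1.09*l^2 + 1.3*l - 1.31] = -2.18000000000000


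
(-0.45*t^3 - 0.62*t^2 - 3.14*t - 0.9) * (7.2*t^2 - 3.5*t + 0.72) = -3.24*t^5 - 2.889*t^4 - 20.762*t^3 + 4.0636*t^2 + 0.8892*t - 0.648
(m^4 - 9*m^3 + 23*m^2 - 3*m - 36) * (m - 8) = m^5 - 17*m^4 + 95*m^3 - 187*m^2 - 12*m + 288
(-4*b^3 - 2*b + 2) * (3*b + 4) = -12*b^4 - 16*b^3 - 6*b^2 - 2*b + 8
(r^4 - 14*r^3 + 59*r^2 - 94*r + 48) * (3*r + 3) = 3*r^5 - 39*r^4 + 135*r^3 - 105*r^2 - 138*r + 144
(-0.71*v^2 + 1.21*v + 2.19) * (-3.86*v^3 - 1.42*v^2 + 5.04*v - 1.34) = 2.7406*v^5 - 3.6624*v^4 - 13.75*v^3 + 3.94*v^2 + 9.4162*v - 2.9346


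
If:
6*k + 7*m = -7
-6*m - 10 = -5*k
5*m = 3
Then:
No Solution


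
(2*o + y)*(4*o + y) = 8*o^2 + 6*o*y + y^2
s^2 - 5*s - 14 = (s - 7)*(s + 2)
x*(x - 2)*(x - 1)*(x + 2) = x^4 - x^3 - 4*x^2 + 4*x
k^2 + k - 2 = (k - 1)*(k + 2)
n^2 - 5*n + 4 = (n - 4)*(n - 1)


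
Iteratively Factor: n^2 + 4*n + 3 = (n + 1)*(n + 3)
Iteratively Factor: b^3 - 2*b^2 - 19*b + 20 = (b + 4)*(b^2 - 6*b + 5) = (b - 1)*(b + 4)*(b - 5)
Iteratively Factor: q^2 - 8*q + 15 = (q - 5)*(q - 3)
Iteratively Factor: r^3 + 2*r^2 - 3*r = (r - 1)*(r^2 + 3*r) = r*(r - 1)*(r + 3)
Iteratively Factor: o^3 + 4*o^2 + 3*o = (o + 3)*(o^2 + o) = (o + 1)*(o + 3)*(o)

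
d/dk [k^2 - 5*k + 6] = 2*k - 5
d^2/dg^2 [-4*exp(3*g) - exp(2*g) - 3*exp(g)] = (-36*exp(2*g) - 4*exp(g) - 3)*exp(g)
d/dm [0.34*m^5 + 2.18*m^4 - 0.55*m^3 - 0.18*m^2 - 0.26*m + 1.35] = 1.7*m^4 + 8.72*m^3 - 1.65*m^2 - 0.36*m - 0.26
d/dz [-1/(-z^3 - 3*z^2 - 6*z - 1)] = 3*(-z^2 - 2*z - 2)/(z^3 + 3*z^2 + 6*z + 1)^2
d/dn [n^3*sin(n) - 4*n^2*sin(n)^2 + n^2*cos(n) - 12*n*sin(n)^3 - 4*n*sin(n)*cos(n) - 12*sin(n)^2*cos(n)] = n^3*cos(n) + 2*n^2*sin(n) - 4*n^2*sin(2*n) - 7*n*cos(n) + 9*n*cos(3*n) - 4*n - 6*sin(n) - 2*sin(2*n) - 6*sin(3*n)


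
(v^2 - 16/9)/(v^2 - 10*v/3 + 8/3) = (v + 4/3)/(v - 2)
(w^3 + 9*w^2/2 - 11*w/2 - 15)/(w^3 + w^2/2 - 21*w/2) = (2*w^3 + 9*w^2 - 11*w - 30)/(w*(2*w^2 + w - 21))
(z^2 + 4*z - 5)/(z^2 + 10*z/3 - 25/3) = 3*(z - 1)/(3*z - 5)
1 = 1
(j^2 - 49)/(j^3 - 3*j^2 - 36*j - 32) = (49 - j^2)/(-j^3 + 3*j^2 + 36*j + 32)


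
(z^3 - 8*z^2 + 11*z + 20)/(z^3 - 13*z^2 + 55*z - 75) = (z^2 - 3*z - 4)/(z^2 - 8*z + 15)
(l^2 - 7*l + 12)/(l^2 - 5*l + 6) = (l - 4)/(l - 2)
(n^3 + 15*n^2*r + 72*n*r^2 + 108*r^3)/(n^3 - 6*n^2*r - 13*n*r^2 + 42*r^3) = (n^2 + 12*n*r + 36*r^2)/(n^2 - 9*n*r + 14*r^2)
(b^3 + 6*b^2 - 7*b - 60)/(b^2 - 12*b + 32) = (b^3 + 6*b^2 - 7*b - 60)/(b^2 - 12*b + 32)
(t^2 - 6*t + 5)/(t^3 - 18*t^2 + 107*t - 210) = (t - 1)/(t^2 - 13*t + 42)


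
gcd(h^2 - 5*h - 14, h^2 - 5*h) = 1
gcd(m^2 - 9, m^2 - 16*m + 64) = 1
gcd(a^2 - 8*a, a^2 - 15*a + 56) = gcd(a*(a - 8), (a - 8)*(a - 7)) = a - 8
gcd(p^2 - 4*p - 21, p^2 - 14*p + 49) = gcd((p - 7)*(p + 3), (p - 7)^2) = p - 7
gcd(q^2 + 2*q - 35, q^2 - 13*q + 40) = q - 5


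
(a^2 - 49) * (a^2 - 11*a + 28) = a^4 - 11*a^3 - 21*a^2 + 539*a - 1372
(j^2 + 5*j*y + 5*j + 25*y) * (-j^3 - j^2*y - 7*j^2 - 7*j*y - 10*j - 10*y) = -j^5 - 6*j^4*y - 12*j^4 - 5*j^3*y^2 - 72*j^3*y - 45*j^3 - 60*j^2*y^2 - 270*j^2*y - 50*j^2 - 225*j*y^2 - 300*j*y - 250*y^2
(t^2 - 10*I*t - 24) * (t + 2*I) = t^3 - 8*I*t^2 - 4*t - 48*I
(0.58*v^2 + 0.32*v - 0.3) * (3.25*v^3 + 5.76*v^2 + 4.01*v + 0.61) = 1.885*v^5 + 4.3808*v^4 + 3.194*v^3 - 0.0910000000000002*v^2 - 1.0078*v - 0.183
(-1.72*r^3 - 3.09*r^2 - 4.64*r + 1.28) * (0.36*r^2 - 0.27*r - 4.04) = -0.6192*r^5 - 0.648*r^4 + 6.1127*r^3 + 14.1972*r^2 + 18.4*r - 5.1712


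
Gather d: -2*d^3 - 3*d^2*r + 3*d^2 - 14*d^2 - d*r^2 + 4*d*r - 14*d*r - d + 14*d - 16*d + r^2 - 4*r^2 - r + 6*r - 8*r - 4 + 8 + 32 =-2*d^3 + d^2*(-3*r - 11) + d*(-r^2 - 10*r - 3) - 3*r^2 - 3*r + 36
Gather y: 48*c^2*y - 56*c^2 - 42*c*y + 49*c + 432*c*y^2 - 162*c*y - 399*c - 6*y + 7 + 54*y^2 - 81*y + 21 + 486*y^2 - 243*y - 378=-56*c^2 - 350*c + y^2*(432*c + 540) + y*(48*c^2 - 204*c - 330) - 350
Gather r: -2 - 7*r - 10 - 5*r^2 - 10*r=-5*r^2 - 17*r - 12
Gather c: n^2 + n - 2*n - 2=n^2 - n - 2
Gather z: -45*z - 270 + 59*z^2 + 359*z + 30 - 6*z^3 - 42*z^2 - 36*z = -6*z^3 + 17*z^2 + 278*z - 240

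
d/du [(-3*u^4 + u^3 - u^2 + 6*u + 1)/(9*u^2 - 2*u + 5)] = (-54*u^5 + 27*u^4 - 64*u^3 - 37*u^2 - 28*u + 32)/(81*u^4 - 36*u^3 + 94*u^2 - 20*u + 25)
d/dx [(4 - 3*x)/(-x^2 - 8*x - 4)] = (-3*x^2 + 8*x + 44)/(x^4 + 16*x^3 + 72*x^2 + 64*x + 16)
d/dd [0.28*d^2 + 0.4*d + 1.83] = 0.56*d + 0.4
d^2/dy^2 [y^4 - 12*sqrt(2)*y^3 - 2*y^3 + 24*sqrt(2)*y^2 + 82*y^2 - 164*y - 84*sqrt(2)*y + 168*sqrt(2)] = 12*y^2 - 72*sqrt(2)*y - 12*y + 48*sqrt(2) + 164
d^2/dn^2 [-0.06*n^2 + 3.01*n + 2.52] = -0.120000000000000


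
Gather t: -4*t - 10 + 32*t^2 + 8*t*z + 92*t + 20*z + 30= 32*t^2 + t*(8*z + 88) + 20*z + 20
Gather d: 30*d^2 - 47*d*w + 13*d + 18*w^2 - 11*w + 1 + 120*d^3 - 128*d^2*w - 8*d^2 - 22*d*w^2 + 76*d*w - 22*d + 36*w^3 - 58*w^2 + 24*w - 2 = 120*d^3 + d^2*(22 - 128*w) + d*(-22*w^2 + 29*w - 9) + 36*w^3 - 40*w^2 + 13*w - 1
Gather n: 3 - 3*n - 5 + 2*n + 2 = -n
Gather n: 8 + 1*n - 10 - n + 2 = 0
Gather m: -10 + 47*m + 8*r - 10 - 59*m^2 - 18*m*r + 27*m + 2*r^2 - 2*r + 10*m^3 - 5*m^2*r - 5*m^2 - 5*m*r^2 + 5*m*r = 10*m^3 + m^2*(-5*r - 64) + m*(-5*r^2 - 13*r + 74) + 2*r^2 + 6*r - 20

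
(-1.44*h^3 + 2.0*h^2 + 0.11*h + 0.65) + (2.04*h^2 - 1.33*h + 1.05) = -1.44*h^3 + 4.04*h^2 - 1.22*h + 1.7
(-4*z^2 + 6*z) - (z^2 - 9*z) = -5*z^2 + 15*z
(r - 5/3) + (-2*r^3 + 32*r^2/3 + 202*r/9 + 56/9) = -2*r^3 + 32*r^2/3 + 211*r/9 + 41/9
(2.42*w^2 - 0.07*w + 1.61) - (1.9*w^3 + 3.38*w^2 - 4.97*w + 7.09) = -1.9*w^3 - 0.96*w^2 + 4.9*w - 5.48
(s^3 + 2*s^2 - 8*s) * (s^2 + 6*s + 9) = s^5 + 8*s^4 + 13*s^3 - 30*s^2 - 72*s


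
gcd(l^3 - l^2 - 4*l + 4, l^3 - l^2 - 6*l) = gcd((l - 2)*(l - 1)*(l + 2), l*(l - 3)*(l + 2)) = l + 2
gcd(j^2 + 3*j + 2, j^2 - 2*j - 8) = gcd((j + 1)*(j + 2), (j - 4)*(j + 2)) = j + 2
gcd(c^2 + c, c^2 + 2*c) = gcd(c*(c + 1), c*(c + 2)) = c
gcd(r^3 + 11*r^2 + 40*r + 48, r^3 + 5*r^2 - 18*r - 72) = r + 3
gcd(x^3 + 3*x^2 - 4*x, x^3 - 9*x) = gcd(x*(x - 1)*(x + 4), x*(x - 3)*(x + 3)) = x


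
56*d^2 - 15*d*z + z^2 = (-8*d + z)*(-7*d + z)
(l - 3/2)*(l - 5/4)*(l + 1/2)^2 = l^4 - 7*l^3/4 - 5*l^2/8 + 19*l/16 + 15/32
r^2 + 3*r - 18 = (r - 3)*(r + 6)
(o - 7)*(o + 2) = o^2 - 5*o - 14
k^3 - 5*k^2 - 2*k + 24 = (k - 4)*(k - 3)*(k + 2)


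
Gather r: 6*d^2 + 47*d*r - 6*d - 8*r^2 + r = 6*d^2 - 6*d - 8*r^2 + r*(47*d + 1)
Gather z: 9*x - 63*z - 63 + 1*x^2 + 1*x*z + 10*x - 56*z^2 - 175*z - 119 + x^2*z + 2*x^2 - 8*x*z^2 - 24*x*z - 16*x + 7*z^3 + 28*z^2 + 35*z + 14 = 3*x^2 + 3*x + 7*z^3 + z^2*(-8*x - 28) + z*(x^2 - 23*x - 203) - 168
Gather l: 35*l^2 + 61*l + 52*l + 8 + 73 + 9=35*l^2 + 113*l + 90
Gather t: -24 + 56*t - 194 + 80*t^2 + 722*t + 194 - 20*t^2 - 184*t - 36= 60*t^2 + 594*t - 60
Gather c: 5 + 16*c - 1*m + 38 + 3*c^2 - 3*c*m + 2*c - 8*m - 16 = 3*c^2 + c*(18 - 3*m) - 9*m + 27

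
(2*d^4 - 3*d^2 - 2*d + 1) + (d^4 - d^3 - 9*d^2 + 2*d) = 3*d^4 - d^3 - 12*d^2 + 1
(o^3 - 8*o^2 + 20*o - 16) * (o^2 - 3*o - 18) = o^5 - 11*o^4 + 26*o^3 + 68*o^2 - 312*o + 288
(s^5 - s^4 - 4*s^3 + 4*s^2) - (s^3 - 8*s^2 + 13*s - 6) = s^5 - s^4 - 5*s^3 + 12*s^2 - 13*s + 6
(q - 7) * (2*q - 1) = 2*q^2 - 15*q + 7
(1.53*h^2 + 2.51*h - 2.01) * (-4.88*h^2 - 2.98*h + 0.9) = -7.4664*h^4 - 16.8082*h^3 + 3.706*h^2 + 8.2488*h - 1.809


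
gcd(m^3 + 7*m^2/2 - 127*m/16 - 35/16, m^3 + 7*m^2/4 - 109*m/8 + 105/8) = m^2 + 13*m/4 - 35/4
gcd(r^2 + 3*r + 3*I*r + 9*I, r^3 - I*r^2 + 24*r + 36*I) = r + 3*I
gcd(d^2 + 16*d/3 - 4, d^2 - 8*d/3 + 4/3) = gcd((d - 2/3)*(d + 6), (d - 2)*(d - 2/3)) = d - 2/3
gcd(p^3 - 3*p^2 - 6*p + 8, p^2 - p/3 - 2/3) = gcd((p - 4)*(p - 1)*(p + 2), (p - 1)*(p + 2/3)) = p - 1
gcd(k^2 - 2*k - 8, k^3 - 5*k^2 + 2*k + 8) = k - 4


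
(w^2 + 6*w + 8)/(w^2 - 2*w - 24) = (w + 2)/(w - 6)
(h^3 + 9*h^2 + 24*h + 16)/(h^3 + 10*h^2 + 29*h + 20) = (h + 4)/(h + 5)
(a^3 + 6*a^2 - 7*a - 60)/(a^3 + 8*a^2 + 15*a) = (a^2 + a - 12)/(a*(a + 3))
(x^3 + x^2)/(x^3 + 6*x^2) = (x + 1)/(x + 6)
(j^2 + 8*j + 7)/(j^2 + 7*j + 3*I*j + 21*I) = (j + 1)/(j + 3*I)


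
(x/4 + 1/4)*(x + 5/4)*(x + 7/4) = x^3/4 + x^2 + 83*x/64 + 35/64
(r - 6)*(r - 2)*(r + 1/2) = r^3 - 15*r^2/2 + 8*r + 6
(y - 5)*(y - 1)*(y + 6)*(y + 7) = y^4 + 7*y^3 - 31*y^2 - 187*y + 210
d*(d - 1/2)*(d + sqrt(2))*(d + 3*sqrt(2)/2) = d^4 - d^3/2 + 5*sqrt(2)*d^3/2 - 5*sqrt(2)*d^2/4 + 3*d^2 - 3*d/2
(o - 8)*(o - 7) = o^2 - 15*o + 56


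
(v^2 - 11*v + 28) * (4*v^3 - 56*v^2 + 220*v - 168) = 4*v^5 - 100*v^4 + 948*v^3 - 4156*v^2 + 8008*v - 4704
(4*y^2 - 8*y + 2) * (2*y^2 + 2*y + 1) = 8*y^4 - 8*y^3 - 8*y^2 - 4*y + 2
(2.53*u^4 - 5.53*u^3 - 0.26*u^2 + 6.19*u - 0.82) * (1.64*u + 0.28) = 4.1492*u^5 - 8.3608*u^4 - 1.9748*u^3 + 10.0788*u^2 + 0.388400000000001*u - 0.2296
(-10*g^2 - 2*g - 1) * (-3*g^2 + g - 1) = 30*g^4 - 4*g^3 + 11*g^2 + g + 1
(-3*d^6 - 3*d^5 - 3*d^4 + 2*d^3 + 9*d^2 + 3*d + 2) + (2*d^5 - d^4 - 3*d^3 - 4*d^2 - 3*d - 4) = -3*d^6 - d^5 - 4*d^4 - d^3 + 5*d^2 - 2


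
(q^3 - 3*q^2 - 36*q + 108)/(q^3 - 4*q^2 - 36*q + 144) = (q - 3)/(q - 4)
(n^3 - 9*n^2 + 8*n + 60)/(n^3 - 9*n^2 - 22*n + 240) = (n^2 - 3*n - 10)/(n^2 - 3*n - 40)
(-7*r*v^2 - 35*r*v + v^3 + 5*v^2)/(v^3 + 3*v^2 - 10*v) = (-7*r + v)/(v - 2)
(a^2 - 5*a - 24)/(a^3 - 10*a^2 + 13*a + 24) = (a + 3)/(a^2 - 2*a - 3)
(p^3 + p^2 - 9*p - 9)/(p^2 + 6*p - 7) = (p^3 + p^2 - 9*p - 9)/(p^2 + 6*p - 7)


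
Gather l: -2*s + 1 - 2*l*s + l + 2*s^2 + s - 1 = l*(1 - 2*s) + 2*s^2 - s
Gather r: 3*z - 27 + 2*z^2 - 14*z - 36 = 2*z^2 - 11*z - 63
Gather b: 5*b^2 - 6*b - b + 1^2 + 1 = 5*b^2 - 7*b + 2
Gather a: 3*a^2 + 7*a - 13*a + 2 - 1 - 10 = 3*a^2 - 6*a - 9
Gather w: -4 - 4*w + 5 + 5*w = w + 1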